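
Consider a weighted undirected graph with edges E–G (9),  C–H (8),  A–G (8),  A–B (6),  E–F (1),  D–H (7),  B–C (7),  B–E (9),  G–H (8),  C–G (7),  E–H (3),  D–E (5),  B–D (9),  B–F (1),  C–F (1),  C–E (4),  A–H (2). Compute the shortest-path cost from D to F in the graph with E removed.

Some routes from D to F avoiding E:
D-H-A-B-F: 7 + 2 + 6 + 1 = 16
D-B-C-F: 9 + 7 + 1 = 17
D-H-C-F: 7 + 8 + 1 = 16
D-B-F: 9 + 1 = 10
D-H-G-C-F: 7 + 8 + 7 + 1 = 23
The minimum is 10.

10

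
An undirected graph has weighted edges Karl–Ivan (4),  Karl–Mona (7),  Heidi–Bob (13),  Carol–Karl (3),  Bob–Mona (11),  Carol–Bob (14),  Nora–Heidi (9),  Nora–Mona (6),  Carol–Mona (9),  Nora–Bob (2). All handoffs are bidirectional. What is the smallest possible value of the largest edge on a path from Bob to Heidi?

A few of the Bob→Heidi routes:
Bob-Nora-Heidi: max(2, 9) = 9
Bob-Heidi: max(13) = 13
Bob-Mona-Nora-Heidi: max(11, 6, 9) = 11
The minimum achievable maximum is 9.

9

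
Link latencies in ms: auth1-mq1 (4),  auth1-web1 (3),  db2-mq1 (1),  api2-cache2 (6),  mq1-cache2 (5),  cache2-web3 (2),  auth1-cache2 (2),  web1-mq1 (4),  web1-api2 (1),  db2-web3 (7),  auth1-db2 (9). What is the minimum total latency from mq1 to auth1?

4

Checking several routes:
mq1→auth1: 4
mq1→web1→auth1: 4 + 3 = 7
mq1→db2→auth1: 1 + 9 = 10
mq1→cache2→auth1: 5 + 2 = 7
The minimum is 4 ms.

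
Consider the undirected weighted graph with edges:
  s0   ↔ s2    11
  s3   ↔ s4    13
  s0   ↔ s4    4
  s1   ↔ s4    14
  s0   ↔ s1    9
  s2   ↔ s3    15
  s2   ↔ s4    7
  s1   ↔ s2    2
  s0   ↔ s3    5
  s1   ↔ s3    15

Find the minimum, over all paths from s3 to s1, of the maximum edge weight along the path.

7

Comparing a few candidate routes:
s3→s0→s4→s2→s1: max(5, 4, 7, 2) = 7
s3→s0→s2→s1: max(5, 11, 2) = 11
s3→s0→s1: max(5, 9) = 9
Best route has worst link 7.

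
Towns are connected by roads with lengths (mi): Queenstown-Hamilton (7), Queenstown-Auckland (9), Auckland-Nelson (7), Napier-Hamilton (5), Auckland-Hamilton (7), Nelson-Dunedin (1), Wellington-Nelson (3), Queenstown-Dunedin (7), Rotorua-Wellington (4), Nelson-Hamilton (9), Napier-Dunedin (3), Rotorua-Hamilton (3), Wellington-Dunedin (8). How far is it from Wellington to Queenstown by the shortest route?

Some routes from Wellington to Queenstown:
Wellington → Nelson → Dunedin → Napier → Hamilton → Queenstown: 3 + 1 + 3 + 5 + 7 = 19
Wellington → Nelson → Auckland → Queenstown: 3 + 7 + 9 = 19
Wellington → Dunedin → Queenstown: 8 + 7 = 15
Wellington → Nelson → Hamilton → Queenstown: 3 + 9 + 7 = 19
Wellington → Rotorua → Hamilton → Queenstown: 4 + 3 + 7 = 14
Wellington → Nelson → Dunedin → Queenstown: 3 + 1 + 7 = 11
Shortest: 11 mi.

11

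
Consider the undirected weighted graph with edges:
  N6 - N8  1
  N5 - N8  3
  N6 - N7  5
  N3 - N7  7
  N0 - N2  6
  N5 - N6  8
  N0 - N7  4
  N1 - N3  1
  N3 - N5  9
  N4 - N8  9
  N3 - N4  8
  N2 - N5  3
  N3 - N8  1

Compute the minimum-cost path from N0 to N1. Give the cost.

Some routes from N0 to N1:
N0 → N2 → N5 → N8 → N3 → N1: 6 + 3 + 3 + 1 + 1 = 14
N0 → N2 → N5 → N6 → N8 → N3 → N1: 6 + 3 + 8 + 1 + 1 + 1 = 20
N0 → N7 → N6 → N8 → N3 → N1: 4 + 5 + 1 + 1 + 1 = 12
N0 → N7 → N3 → N1: 4 + 7 + 1 = 12
N0 → N2 → N5 → N3 → N1: 6 + 3 + 9 + 1 = 19
N0 → N7 → N6 → N5 → N8 → N3 → N1: 4 + 5 + 8 + 3 + 1 + 1 = 22
The minimum is 12.

12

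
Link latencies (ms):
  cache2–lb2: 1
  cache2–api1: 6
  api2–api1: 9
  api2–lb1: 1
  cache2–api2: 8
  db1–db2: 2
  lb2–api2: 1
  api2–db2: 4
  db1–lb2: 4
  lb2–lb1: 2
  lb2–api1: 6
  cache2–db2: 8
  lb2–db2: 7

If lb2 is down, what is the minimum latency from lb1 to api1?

Candidate routes:
lb1-api2-db2-cache2-api1: 1 + 4 + 8 + 6 = 19
lb1-api2-cache2-api1: 1 + 8 + 6 = 15
lb1-api2-api1: 1 + 9 = 10
Best route has total 10 ms.

10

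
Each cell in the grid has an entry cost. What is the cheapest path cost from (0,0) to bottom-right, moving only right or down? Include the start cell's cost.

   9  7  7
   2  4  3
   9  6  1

19

Cheapest: (0,0) (1,0) (1,1) (1,2) (2,2)
  9 + 2 + 4 + 3 + 1 = 19
(Top row then right column would cost 27.)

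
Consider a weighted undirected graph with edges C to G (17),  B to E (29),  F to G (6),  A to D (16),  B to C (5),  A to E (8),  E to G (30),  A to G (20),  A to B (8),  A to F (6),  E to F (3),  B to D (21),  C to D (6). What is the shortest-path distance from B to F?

14

Comparing a few candidate routes:
B → A → E → F: 8 + 8 + 3 = 19
B → C → G → F: 5 + 17 + 6 = 28
B → A → F: 8 + 6 = 14
Best route has total 14.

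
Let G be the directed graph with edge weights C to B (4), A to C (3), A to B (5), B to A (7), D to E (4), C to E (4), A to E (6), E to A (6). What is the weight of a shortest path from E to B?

Routes from E to B:
E - A - B: 6 + 5 = 11
E - A - C - B: 6 + 3 + 4 = 13
The minimum is 11.

11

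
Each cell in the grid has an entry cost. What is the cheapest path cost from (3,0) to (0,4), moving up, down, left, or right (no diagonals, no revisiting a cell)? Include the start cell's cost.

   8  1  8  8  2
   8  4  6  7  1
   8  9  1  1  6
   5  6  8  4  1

30

One optimal route is (3,0) -> (3,1) -> (3,2) -> (2,2) -> (2,3) -> (2,4) -> (1,4) -> (0,4).
Its cost is 5 + 6 + 8 + 1 + 1 + 6 + 1 + 2 = 30.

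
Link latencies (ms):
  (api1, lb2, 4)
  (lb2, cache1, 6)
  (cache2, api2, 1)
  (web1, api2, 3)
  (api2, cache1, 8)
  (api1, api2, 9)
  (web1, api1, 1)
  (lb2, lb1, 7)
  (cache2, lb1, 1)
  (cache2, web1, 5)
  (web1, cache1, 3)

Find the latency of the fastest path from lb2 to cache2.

A few of the lb2→cache2 routes:
lb2 → lb1 → cache2: 7 + 1 = 8
lb2 → api1 → web1 → cache2: 4 + 1 + 5 = 10
lb2 → api1 → web1 → api2 → cache2: 4 + 1 + 3 + 1 = 9
lb2 → cache1 → web1 → api2 → cache2: 6 + 3 + 3 + 1 = 13
Best route has total 8 ms.

8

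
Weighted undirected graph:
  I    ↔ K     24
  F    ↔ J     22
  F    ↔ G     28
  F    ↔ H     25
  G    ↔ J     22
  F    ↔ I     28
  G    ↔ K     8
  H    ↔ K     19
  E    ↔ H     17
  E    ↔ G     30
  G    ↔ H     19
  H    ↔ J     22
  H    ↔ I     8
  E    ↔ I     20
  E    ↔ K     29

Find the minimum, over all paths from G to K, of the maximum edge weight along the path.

Checking several routes:
G -> H -> K: max(19, 19) = 19
G -> K: max(8) = 8
G -> J -> H -> E -> I -> K: max(22, 22, 17, 20, 24) = 24
G -> J -> H -> K: max(22, 22, 19) = 22
G -> J -> H -> I -> K: max(22, 22, 8, 24) = 24
G -> H -> I -> K: max(19, 8, 24) = 24
The minimum achievable maximum is 8.

8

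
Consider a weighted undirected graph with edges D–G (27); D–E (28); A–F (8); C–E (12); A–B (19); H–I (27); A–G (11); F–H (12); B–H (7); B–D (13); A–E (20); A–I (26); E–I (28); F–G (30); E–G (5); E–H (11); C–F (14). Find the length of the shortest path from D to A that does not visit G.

32

A few of the D→A routes:
D→B→A: 13 + 19 = 32
D→B→H→F→A: 13 + 7 + 12 + 8 = 40
D→B→H→E→A: 13 + 7 + 11 + 20 = 51
D→E→A: 28 + 20 = 48
Best route has total 32.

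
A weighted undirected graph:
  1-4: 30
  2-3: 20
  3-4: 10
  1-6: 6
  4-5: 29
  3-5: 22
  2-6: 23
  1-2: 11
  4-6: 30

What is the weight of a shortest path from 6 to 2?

17

Checking several routes:
6 - 1 - 4 - 3 - 2: 6 + 30 + 10 + 20 = 66
6 - 2: 23
6 - 4 - 3 - 2: 30 + 10 + 20 = 60
6 - 1 - 2: 6 + 11 = 17
The minimum is 17.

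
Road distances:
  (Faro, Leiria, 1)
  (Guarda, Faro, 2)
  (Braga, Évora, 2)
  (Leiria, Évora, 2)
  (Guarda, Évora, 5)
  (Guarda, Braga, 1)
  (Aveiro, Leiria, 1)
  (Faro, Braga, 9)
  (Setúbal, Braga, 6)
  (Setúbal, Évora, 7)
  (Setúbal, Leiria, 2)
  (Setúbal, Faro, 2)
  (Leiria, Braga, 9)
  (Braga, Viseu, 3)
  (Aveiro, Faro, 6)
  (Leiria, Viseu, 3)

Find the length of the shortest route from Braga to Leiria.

4

A few of the Braga→Leiria routes:
Braga-Guarda-Faro-Setúbal-Leiria: 1 + 2 + 2 + 2 = 7
Braga-Guarda-Faro-Leiria: 1 + 2 + 1 = 4
Braga-Viseu-Leiria: 3 + 3 = 6
Braga-Évora-Leiria: 2 + 2 = 4
The minimum is 4.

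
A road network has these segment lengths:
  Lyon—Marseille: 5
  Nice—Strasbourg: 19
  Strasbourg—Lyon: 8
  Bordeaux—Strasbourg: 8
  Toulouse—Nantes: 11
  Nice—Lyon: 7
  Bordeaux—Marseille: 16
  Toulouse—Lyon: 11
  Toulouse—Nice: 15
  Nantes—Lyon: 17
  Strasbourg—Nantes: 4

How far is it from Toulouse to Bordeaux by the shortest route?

23

Comparing a few candidate routes:
Toulouse - Nantes - Strasbourg - Bordeaux: 11 + 4 + 8 = 23
Toulouse - Lyon - Nantes - Strasbourg - Bordeaux: 11 + 17 + 4 + 8 = 40
Toulouse - Nice - Lyon - Strasbourg - Bordeaux: 15 + 7 + 8 + 8 = 38
Toulouse - Lyon - Strasbourg - Bordeaux: 11 + 8 + 8 = 27
Toulouse - Lyon - Marseille - Bordeaux: 11 + 5 + 16 = 32
Best route has total 23.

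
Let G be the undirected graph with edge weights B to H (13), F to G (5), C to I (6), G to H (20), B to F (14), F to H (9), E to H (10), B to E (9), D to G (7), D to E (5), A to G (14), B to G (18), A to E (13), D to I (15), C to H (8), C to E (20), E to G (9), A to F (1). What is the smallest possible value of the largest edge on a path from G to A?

5

Comparing a few candidate routes:
G→D→E→H→F→A: max(7, 5, 10, 9, 1) = 10
G→F→A: max(5, 1) = 5
G→E→H→F→A: max(9, 10, 9, 1) = 10
Smallest bottleneck: 5.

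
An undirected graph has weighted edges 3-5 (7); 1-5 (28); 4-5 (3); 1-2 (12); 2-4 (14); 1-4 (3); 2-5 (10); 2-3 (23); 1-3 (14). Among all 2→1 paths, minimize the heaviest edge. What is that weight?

10

Some routes from 2 to 1:
2 -> 5 -> 4 -> 1: max(10, 3, 3) = 10
2 -> 4 -> 5 -> 3 -> 1: max(14, 3, 7, 14) = 14
2 -> 1: max(12) = 12
The minimum achievable maximum is 10.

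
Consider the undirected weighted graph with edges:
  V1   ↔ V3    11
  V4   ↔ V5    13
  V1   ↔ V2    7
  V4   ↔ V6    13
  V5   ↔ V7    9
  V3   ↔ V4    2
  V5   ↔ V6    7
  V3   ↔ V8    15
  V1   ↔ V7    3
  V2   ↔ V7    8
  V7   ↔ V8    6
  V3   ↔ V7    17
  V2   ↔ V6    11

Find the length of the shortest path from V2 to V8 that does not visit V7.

33

Paths from V2 to V8 avoiding V7:
V2 - V6 - V4 - V3 - V8: 11 + 13 + 2 + 15 = 41
V2 - V1 - V3 - V8: 7 + 11 + 15 = 33
V2 - V6 - V5 - V4 - V3 - V8: 11 + 7 + 13 + 2 + 15 = 48
The minimum is 33.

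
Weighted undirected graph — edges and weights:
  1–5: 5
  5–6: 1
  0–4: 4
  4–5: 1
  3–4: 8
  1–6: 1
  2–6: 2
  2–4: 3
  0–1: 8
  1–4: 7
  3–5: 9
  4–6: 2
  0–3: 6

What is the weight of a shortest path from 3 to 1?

11

Checking several routes:
3 → 0 → 4 → 6 → 1: 6 + 4 + 2 + 1 = 13
3 → 4 → 5 → 6 → 1: 8 + 1 + 1 + 1 = 11
3 → 4 → 6 → 1: 8 + 2 + 1 = 11
3 → 0 → 4 → 5 → 6 → 1: 6 + 4 + 1 + 1 + 1 = 13
3 → 5 → 6 → 1: 9 + 1 + 1 = 11
Shortest: 11.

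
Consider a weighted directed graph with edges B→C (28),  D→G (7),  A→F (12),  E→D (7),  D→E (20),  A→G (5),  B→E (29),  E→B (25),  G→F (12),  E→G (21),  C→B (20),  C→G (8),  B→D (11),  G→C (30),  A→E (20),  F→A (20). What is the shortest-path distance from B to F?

30

Comparing a few candidate routes:
B -> C -> G -> F: 28 + 8 + 12 = 48
B -> E -> D -> G -> F: 29 + 7 + 7 + 12 = 55
B -> D -> G -> F: 11 + 7 + 12 = 30
The minimum is 30.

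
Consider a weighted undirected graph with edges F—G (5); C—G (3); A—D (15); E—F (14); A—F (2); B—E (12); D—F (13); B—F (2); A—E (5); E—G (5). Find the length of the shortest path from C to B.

10

Some routes from C to B:
C-G-F-B: 3 + 5 + 2 = 10
C-G-E-F-B: 3 + 5 + 14 + 2 = 24
C-G-E-B: 3 + 5 + 12 = 20
C-G-E-A-F-B: 3 + 5 + 5 + 2 + 2 = 17
Shortest: 10.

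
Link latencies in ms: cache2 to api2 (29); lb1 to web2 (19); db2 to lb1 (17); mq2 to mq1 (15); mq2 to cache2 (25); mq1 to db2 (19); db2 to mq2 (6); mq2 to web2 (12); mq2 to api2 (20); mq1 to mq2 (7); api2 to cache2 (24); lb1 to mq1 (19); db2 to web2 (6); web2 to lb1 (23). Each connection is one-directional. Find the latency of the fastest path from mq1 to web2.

Routes from mq1 to web2:
mq1 - db2 - lb1 - web2: 19 + 17 + 19 = 55
mq1 - mq2 - web2: 7 + 12 = 19
mq1 - db2 - web2: 19 + 6 = 25
mq1 - db2 - mq2 - web2: 19 + 6 + 12 = 37
Shortest: 19 ms.

19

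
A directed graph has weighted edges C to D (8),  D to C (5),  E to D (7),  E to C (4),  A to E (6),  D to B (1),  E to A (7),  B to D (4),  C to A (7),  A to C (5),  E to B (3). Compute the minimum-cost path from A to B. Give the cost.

Paths from A to B:
A → C → D → B: 5 + 8 + 1 = 14
A → E → D → B: 6 + 7 + 1 = 14
A → E → B: 6 + 3 = 9
A → E → C → D → B: 6 + 4 + 8 + 1 = 19
Best route has total 9.

9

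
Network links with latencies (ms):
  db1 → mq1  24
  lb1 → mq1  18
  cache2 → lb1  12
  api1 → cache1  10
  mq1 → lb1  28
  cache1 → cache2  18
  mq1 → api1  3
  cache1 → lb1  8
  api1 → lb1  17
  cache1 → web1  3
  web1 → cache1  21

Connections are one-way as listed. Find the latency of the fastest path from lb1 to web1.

Routes from lb1 to web1:
lb1 → mq1 → api1 → cache1 → web1: 18 + 3 + 10 + 3 = 34
Best route has total 34 ms.

34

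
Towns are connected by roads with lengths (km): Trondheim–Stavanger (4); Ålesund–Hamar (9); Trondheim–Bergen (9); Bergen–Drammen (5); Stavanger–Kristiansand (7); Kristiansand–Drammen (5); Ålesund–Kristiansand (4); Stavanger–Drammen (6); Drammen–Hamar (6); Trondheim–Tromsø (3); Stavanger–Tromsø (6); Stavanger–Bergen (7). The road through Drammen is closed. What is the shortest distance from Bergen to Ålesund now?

Paths from Bergen to Ålesund avoiding Drammen:
Bergen → Stavanger → Kristiansand → Ålesund: 7 + 7 + 4 = 18
Bergen → Trondheim → Tromsø → Stavanger → Kristiansand → Ålesund: 9 + 3 + 6 + 7 + 4 = 29
Bergen → Trondheim → Stavanger → Kristiansand → Ålesund: 9 + 4 + 7 + 4 = 24
The minimum is 18 km.

18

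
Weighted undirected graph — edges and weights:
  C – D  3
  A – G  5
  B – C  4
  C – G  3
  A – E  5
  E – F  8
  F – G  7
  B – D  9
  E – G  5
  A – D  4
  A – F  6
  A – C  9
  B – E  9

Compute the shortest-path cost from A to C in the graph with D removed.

8

Some routes from A to C avoiding D:
A -> C: 9
A -> F -> G -> C: 6 + 7 + 3 = 16
A -> G -> C: 5 + 3 = 8
A -> E -> G -> C: 5 + 5 + 3 = 13
Shortest: 8.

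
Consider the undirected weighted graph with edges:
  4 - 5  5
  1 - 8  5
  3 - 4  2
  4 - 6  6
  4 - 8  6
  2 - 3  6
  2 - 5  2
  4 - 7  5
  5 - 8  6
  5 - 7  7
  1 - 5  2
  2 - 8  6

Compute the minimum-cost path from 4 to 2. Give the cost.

Some routes from 4 to 2:
4-8-2: 6 + 6 = 12
4-3-2: 2 + 6 = 8
4-8-5-2: 6 + 6 + 2 = 14
4-5-2: 5 + 2 = 7
Shortest: 7.

7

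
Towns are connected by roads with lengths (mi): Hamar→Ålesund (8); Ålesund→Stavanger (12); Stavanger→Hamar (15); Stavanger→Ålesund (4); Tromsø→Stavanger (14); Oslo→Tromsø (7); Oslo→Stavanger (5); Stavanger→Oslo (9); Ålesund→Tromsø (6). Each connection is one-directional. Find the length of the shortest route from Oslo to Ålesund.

9

Candidate routes:
Oslo→Stavanger→Hamar→Ålesund: 5 + 15 + 8 = 28
Oslo→Stavanger→Ålesund: 5 + 4 = 9
Oslo→Tromsø→Stavanger→Hamar→Ålesund: 7 + 14 + 15 + 8 = 44
Oslo→Tromsø→Stavanger→Ålesund: 7 + 14 + 4 = 25
The minimum is 9 mi.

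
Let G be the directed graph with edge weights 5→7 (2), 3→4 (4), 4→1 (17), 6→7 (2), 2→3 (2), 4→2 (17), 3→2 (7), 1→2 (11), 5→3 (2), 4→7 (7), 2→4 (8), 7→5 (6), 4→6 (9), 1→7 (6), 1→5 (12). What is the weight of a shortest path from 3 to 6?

Routes from 3 to 6:
3 -> 4 -> 6: 4 + 9 = 13
3 -> 2 -> 4 -> 6: 7 + 8 + 9 = 24
Best route has total 13.

13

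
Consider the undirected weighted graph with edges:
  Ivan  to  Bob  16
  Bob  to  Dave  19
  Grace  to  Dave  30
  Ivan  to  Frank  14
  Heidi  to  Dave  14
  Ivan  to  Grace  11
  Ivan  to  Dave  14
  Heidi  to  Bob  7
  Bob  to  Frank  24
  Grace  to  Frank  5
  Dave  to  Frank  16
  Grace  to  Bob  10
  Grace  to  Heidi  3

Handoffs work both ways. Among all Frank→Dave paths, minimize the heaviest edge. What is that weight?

Some routes from Frank to Dave:
Frank → Ivan → Dave: max(14, 14) = 14
Frank → Ivan → Grace → Bob → Heidi → Dave: max(14, 11, 10, 7, 14) = 14
Frank → Ivan → Grace → Heidi → Dave: max(14, 11, 3, 14) = 14
Frank → Grace → Bob → Heidi → Dave: max(5, 10, 7, 14) = 14
The minimum achievable maximum is 14.

14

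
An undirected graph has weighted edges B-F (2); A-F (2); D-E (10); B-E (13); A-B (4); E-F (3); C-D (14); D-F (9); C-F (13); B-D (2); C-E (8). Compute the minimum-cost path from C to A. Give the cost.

13

Some routes from C to A:
C→E→F→A: 8 + 3 + 2 = 13
C→E→F→B→A: 8 + 3 + 2 + 4 = 17
C→F→A: 13 + 2 = 15
Best route has total 13.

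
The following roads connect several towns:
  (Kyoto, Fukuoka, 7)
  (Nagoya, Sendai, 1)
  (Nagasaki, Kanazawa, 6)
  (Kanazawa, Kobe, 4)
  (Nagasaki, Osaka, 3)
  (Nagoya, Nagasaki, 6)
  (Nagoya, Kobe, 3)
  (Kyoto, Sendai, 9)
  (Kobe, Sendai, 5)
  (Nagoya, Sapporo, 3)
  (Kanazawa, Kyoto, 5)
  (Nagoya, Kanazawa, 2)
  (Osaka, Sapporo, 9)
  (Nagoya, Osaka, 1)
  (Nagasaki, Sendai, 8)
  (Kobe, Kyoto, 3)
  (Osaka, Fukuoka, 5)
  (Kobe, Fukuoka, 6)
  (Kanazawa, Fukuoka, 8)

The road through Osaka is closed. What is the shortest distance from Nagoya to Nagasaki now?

6

Checking several routes:
Nagoya-Kobe-Kanazawa-Nagasaki: 3 + 4 + 6 = 13
Nagoya-Nagasaki: 6
Nagoya-Sendai-Nagasaki: 1 + 8 = 9
Nagoya-Kanazawa-Nagasaki: 2 + 6 = 8
Shortest: 6.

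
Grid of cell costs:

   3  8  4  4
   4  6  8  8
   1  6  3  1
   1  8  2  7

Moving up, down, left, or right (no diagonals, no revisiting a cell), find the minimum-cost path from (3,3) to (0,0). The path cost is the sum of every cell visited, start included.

25

Take (3,3) (2,3) (2,2) (2,1) (2,0) (1,0) (0,0) for a total of 7 + 1 + 3 + 6 + 1 + 4 + 3 = 25.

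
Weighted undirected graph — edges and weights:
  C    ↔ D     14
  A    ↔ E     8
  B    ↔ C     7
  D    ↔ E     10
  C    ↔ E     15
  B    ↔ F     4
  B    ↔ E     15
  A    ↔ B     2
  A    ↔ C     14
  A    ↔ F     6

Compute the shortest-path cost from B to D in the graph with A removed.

Routes from B to D avoiding A:
B - C - D: 7 + 14 = 21
B - E - C - D: 15 + 15 + 14 = 44
B - C - E - D: 7 + 15 + 10 = 32
B - E - D: 15 + 10 = 25
Shortest: 21.

21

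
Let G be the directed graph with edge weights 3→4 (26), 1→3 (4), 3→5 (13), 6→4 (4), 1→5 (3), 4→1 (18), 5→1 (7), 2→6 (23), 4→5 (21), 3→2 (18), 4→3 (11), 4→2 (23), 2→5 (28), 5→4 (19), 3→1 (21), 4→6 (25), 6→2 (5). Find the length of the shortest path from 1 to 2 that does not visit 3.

Paths from 1 to 2 avoiding 3:
1 → 5 → 4 → 6 → 2: 3 + 19 + 25 + 5 = 52
1 → 5 → 4 → 2: 3 + 19 + 23 = 45
Best route has total 45.

45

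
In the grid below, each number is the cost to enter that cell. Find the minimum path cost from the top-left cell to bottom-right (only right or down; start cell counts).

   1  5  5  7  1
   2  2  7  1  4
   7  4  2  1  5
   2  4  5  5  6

Path [0,0] [1,0] [1,1] [2,1] [2,2] [2,3] [2,4] [3,4]: 1 + 2 + 2 + 4 + 2 + 1 + 5 + 6 = 23.
For comparison, the top-then-right route costs 34.

23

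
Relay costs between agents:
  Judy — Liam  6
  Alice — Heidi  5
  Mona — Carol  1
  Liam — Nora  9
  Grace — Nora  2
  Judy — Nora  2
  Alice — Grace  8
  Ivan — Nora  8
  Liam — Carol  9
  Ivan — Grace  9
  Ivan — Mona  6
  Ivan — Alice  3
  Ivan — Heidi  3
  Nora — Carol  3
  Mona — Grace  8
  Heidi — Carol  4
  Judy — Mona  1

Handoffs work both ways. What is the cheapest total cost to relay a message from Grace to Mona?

Checking several routes:
Grace - Ivan - Mona: 9 + 6 = 15
Grace - Nora - Judy - Mona: 2 + 2 + 1 = 5
Grace - Mona: 8
Grace - Nora - Carol - Mona: 2 + 3 + 1 = 6
Shortest: 5.

5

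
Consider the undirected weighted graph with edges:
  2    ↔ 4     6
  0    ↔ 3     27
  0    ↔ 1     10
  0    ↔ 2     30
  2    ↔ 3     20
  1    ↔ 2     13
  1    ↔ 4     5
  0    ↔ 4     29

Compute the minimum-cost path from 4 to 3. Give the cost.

Comparing a few candidate routes:
4 -> 1 -> 2 -> 3: 5 + 13 + 20 = 38
4 -> 0 -> 3: 29 + 27 = 56
4 -> 1 -> 0 -> 3: 5 + 10 + 27 = 42
4 -> 2 -> 3: 6 + 20 = 26
4 -> 2 -> 1 -> 0 -> 3: 6 + 13 + 10 + 27 = 56
4 -> 2 -> 0 -> 3: 6 + 30 + 27 = 63
Best route has total 26.

26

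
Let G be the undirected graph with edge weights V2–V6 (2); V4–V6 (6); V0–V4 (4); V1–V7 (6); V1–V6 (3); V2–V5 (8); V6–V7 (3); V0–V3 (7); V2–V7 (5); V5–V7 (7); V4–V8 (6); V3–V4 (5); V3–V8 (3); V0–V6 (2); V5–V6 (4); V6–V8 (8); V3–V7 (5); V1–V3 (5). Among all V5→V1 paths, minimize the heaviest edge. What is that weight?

4

Checking several routes:
V5 - V6 - V0 - V4 - V3 - V1: max(4, 2, 4, 5, 5) = 5
V5 - V6 - V7 - V3 - V1: max(4, 3, 5, 5) = 5
V5 - V6 - V1: max(4, 3) = 4
The minimum achievable maximum is 4.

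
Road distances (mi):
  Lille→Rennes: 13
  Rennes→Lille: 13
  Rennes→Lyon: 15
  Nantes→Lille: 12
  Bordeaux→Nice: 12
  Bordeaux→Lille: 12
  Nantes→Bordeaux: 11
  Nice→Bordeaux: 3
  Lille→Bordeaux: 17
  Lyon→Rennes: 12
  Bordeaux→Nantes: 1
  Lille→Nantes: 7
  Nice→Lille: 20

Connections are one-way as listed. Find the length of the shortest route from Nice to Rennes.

Paths from Nice to Rennes:
Nice → Bordeaux → Nantes → Lille → Rennes: 3 + 1 + 12 + 13 = 29
Nice → Lille → Rennes: 20 + 13 = 33
Nice → Bordeaux → Lille → Rennes: 3 + 12 + 13 = 28
Best route has total 28 mi.

28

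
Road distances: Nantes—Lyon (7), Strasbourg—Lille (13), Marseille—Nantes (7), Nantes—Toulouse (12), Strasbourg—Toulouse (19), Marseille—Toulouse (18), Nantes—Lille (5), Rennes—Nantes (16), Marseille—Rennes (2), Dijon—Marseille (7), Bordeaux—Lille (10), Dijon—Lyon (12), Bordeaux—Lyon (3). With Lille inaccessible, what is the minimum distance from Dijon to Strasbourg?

Some routes from Dijon to Strasbourg avoiding Lille:
Dijon → Lyon → Nantes → Toulouse → Strasbourg: 12 + 7 + 12 + 19 = 50
Dijon → Marseille → Nantes → Toulouse → Strasbourg: 7 + 7 + 12 + 19 = 45
Dijon → Marseille → Toulouse → Strasbourg: 7 + 18 + 19 = 44
Dijon → Lyon → Nantes → Marseille → Toulouse → Strasbourg: 12 + 7 + 7 + 18 + 19 = 63
Dijon → Marseille → Rennes → Nantes → Toulouse → Strasbourg: 7 + 2 + 16 + 12 + 19 = 56
Shortest: 44.

44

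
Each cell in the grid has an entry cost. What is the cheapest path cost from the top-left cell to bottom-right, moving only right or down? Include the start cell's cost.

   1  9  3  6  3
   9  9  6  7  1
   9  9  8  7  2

Take r0c0 r0c1 r0c2 r0c3 r0c4 r1c4 r2c4 for a total of 1 + 9 + 3 + 6 + 3 + 1 + 2 = 25.

25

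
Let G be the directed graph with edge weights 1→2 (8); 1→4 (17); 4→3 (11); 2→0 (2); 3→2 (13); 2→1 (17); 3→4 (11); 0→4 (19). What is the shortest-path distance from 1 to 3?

Candidate routes:
1→2→0→4→3: 8 + 2 + 19 + 11 = 40
1→4→3: 17 + 11 = 28
Shortest: 28.

28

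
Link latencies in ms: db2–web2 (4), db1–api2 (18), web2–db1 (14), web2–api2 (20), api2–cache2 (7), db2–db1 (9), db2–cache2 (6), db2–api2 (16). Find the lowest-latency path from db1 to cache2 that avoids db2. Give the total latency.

Routes from db1 to cache2 avoiding db2:
db1→web2→api2→cache2: 14 + 20 + 7 = 41
db1→api2→cache2: 18 + 7 = 25
The minimum is 25 ms.

25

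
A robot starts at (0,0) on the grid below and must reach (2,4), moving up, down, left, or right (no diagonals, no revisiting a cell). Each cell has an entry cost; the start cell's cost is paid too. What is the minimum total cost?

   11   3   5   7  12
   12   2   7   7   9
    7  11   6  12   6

Take [0,0] → [0,1] → [1,1] → [1,2] → [1,3] → [1,4] → [2,4] for a total of 11 + 3 + 2 + 7 + 7 + 9 + 6 = 45.

45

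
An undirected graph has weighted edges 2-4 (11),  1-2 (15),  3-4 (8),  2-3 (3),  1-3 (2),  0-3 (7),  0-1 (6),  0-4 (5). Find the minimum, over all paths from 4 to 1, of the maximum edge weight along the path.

6

Checking several routes:
4 - 0 - 3 - 1: max(5, 7, 2) = 7
4 - 3 - 0 - 1: max(8, 7, 6) = 8
4 - 0 - 1: max(5, 6) = 6
Smallest bottleneck: 6.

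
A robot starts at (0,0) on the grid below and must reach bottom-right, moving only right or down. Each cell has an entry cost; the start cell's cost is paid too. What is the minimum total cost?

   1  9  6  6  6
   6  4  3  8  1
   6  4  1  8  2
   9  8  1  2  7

One optimal route is (0,0)→(1,0)→(1,1)→(1,2)→(2,2)→(3,2)→(3,3)→(3,4).
Its cost is 1 + 6 + 4 + 3 + 1 + 1 + 2 + 7 = 25.

25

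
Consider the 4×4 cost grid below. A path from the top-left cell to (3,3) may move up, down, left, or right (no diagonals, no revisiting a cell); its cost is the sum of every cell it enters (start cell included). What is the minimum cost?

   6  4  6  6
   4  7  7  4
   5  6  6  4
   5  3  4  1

28

Cheapest: [0,0] → [1,0] → [2,0] → [3,0] → [3,1] → [3,2] → [3,3]
  6 + 4 + 5 + 5 + 3 + 4 + 1 = 28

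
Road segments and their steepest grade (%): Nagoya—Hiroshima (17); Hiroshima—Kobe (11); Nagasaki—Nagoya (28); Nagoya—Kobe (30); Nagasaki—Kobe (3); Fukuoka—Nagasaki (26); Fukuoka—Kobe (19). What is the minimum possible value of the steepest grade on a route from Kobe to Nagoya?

Comparing a few candidate routes:
Kobe-Fukuoka-Nagasaki-Nagoya: max(19, 26, 28) = 28
Kobe-Nagasaki-Nagoya: max(3, 28) = 28
Kobe-Hiroshima-Nagoya: max(11, 17) = 17
Smallest bottleneck: 17%.

17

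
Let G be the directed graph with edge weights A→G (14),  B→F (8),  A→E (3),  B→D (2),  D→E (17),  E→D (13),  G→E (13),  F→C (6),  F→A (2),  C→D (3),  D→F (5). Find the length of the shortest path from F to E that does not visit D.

5

Paths from F to E avoiding D:
F→A→G→E: 2 + 14 + 13 = 29
F→A→E: 2 + 3 = 5
Shortest: 5.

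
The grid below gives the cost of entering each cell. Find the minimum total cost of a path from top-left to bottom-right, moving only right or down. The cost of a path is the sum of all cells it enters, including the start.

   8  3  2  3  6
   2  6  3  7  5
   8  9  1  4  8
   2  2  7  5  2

Best path: (0,0) → (0,1) → (0,2) → (1,2) → (2,2) → (2,3) → (3,3) → (3,4)
Cost: 8 + 3 + 2 + 3 + 1 + 4 + 5 + 2 = 28
For comparison, the top-then-right route costs 37.

28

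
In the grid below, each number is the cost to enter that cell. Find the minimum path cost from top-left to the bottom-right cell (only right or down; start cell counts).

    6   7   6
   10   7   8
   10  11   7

Cheapest: [0,0] → [0,1] → [0,2] → [1,2] → [2,2]
  6 + 7 + 6 + 8 + 7 = 34

34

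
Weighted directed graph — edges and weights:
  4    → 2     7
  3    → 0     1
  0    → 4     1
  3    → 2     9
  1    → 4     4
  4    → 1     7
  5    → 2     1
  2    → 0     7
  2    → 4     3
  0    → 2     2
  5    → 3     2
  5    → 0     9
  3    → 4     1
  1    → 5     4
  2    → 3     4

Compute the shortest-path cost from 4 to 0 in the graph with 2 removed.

14

Routes from 4 to 0 avoiding 2:
4 -> 1 -> 5 -> 3 -> 0: 7 + 4 + 2 + 1 = 14
4 -> 1 -> 5 -> 0: 7 + 4 + 9 = 20
The minimum is 14.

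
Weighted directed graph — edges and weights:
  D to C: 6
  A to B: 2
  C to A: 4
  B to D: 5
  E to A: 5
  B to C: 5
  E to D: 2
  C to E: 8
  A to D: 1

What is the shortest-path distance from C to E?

8

Routes from C to E:
C → E: 8
Shortest: 8.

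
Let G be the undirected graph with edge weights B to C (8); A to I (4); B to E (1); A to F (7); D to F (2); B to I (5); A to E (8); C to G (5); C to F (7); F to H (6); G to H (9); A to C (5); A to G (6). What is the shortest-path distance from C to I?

A few of the C→I routes:
C → B → I: 8 + 5 = 13
C → A → E → B → I: 5 + 8 + 1 + 5 = 19
C → G → A → I: 5 + 6 + 4 = 15
C → F → A → I: 7 + 7 + 4 = 18
C → A → I: 5 + 4 = 9
Best route has total 9.

9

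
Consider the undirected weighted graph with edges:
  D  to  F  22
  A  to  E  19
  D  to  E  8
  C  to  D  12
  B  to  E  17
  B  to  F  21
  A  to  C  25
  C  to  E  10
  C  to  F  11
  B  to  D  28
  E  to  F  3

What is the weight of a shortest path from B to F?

20

Some routes from B to F:
B -> F: 21
B -> E -> F: 17 + 3 = 20
B -> E -> C -> F: 17 + 10 + 11 = 38
Best route has total 20.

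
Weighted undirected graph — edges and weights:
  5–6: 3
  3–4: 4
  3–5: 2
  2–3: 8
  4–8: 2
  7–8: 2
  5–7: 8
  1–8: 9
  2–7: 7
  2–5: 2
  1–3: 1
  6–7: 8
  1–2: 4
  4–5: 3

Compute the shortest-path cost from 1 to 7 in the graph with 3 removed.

11

Checking several routes:
1 -> 8 -> 7: 9 + 2 = 11
1 -> 2 -> 5 -> 4 -> 8 -> 7: 4 + 2 + 3 + 2 + 2 = 13
1 -> 2 -> 7: 4 + 7 = 11
The minimum is 11.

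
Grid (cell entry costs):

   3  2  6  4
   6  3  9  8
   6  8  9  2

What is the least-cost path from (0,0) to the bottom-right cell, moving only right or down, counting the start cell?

Take (0,0) → (0,1) → (0,2) → (0,3) → (1,3) → (2,3) for a total of 3 + 2 + 6 + 4 + 8 + 2 = 25.

25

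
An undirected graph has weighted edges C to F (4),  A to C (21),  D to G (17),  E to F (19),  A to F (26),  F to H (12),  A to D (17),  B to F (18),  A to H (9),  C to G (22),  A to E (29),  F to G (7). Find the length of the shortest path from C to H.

16

Checking several routes:
C-F-H: 4 + 12 = 16
C-F-A-H: 4 + 26 + 9 = 39
C-A-H: 21 + 9 = 30
The minimum is 16.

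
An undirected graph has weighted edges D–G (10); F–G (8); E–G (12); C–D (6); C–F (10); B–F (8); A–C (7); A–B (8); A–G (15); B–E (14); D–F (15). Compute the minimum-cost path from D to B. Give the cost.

A few of the D→B routes:
D -> G -> E -> B: 10 + 12 + 14 = 36
D -> C -> A -> B: 6 + 7 + 8 = 21
D -> C -> F -> B: 6 + 10 + 8 = 24
D -> F -> B: 15 + 8 = 23
D -> G -> F -> B: 10 + 8 + 8 = 26
D -> G -> A -> B: 10 + 15 + 8 = 33
Best route has total 21.

21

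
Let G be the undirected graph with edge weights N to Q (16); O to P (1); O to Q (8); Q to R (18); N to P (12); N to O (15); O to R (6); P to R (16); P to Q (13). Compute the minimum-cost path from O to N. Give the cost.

A few of the O→N routes:
O - Q - N: 8 + 16 = 24
O - N: 15
O - P - Q - N: 1 + 13 + 16 = 30
O - P - N: 1 + 12 = 13
The minimum is 13.

13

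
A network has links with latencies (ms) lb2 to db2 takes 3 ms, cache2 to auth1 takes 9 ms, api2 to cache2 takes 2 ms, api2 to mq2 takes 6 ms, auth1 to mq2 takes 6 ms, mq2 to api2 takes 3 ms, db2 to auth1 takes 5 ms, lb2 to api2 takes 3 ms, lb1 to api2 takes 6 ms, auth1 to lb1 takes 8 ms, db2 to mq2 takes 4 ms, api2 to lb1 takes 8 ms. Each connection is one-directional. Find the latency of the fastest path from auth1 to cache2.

11

Paths from auth1 to cache2:
auth1 - lb1 - api2 - cache2: 8 + 6 + 2 = 16
auth1 - mq2 - api2 - cache2: 6 + 3 + 2 = 11
Shortest: 11 ms.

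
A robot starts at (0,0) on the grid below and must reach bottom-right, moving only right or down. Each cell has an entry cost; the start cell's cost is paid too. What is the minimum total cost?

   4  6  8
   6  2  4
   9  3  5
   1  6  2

Cheapest: r0c0 -> r0c1 -> r1c1 -> r2c1 -> r2c2 -> r3c2
  4 + 6 + 2 + 3 + 5 + 2 = 22
(Top row then right column would cost 29.)

22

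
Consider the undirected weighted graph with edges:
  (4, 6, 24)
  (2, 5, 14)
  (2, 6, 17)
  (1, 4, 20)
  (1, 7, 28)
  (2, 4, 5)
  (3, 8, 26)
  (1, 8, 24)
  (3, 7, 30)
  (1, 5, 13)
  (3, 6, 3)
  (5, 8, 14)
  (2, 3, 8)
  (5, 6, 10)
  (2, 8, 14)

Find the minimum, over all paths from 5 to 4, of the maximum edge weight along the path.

10

Some routes from 5 to 4:
5 -> 6 -> 2 -> 4: max(10, 17, 5) = 17
5 -> 8 -> 2 -> 4: max(14, 14, 5) = 14
5 -> 2 -> 8 -> 1 -> 4: max(14, 14, 24, 20) = 24
5 -> 6 -> 3 -> 2 -> 4: max(10, 3, 8, 5) = 10
5 -> 2 -> 4: max(14, 5) = 14
5 -> 1 -> 4: max(13, 20) = 20
Smallest bottleneck: 10.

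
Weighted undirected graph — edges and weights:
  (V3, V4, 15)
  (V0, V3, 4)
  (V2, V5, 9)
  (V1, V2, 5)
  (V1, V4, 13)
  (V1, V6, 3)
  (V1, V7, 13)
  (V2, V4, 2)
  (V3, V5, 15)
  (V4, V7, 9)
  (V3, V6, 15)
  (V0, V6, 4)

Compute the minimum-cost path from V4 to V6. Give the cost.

A few of the V4→V6 routes:
V4 -> V2 -> V1 -> V6: 2 + 5 + 3 = 10
V4 -> V3 -> V0 -> V6: 15 + 4 + 4 = 23
V4 -> V1 -> V6: 13 + 3 = 16
Shortest: 10.

10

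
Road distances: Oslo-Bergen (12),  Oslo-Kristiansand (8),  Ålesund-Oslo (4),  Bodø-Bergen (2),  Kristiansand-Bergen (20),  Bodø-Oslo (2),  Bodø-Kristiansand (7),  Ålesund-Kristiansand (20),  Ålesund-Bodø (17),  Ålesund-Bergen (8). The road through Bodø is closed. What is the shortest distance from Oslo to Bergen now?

Paths from Oslo to Bergen avoiding Bodø:
Oslo → Ålesund → Kristiansand → Bergen: 4 + 20 + 20 = 44
Oslo → Bergen: 12
Oslo → Kristiansand → Bergen: 8 + 20 = 28
Oslo → Kristiansand → Ålesund → Bergen: 8 + 20 + 8 = 36
Oslo → Ålesund → Bergen: 4 + 8 = 12
Shortest: 12.

12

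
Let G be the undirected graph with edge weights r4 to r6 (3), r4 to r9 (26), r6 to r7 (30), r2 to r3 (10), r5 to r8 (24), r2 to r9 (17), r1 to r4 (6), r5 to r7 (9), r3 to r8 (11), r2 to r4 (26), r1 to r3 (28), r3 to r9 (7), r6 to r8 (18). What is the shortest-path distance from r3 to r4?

Checking several routes:
r3 → r9 → r2 → r4: 7 + 17 + 26 = 50
r3 → r9 → r4: 7 + 26 = 33
r3 → r2 → r9 → r4: 10 + 17 + 26 = 53
r3 → r1 → r4: 28 + 6 = 34
r3 → r8 → r6 → r4: 11 + 18 + 3 = 32
r3 → r2 → r4: 10 + 26 = 36
Best route has total 32.

32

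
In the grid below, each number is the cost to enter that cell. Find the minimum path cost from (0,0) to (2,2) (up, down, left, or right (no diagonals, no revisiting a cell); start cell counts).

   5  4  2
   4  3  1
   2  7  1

Take r0c0 → r0c1 → r0c2 → r1c2 → r2c2 for a total of 5 + 4 + 2 + 1 + 1 = 13.

13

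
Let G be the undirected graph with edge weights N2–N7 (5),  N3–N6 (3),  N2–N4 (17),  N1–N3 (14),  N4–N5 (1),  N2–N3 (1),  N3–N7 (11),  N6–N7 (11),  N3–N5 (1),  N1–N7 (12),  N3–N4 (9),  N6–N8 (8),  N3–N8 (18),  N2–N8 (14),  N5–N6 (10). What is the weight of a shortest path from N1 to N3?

Comparing a few candidate routes:
N1 - N7 - N3: 12 + 11 = 23
N1 - N7 - N6 - N3: 12 + 11 + 3 = 26
N1 - N3: 14
N1 - N7 - N2 - N3: 12 + 5 + 1 = 18
The minimum is 14.

14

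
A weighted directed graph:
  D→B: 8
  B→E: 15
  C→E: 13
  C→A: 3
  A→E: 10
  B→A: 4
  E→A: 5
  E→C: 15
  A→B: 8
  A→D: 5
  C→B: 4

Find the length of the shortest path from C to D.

8

Candidate routes:
C→B→A→D: 4 + 4 + 5 = 13
C→A→D: 3 + 5 = 8
C→E→A→D: 13 + 5 + 5 = 23
C→B→E→A→D: 4 + 15 + 5 + 5 = 29
The minimum is 8.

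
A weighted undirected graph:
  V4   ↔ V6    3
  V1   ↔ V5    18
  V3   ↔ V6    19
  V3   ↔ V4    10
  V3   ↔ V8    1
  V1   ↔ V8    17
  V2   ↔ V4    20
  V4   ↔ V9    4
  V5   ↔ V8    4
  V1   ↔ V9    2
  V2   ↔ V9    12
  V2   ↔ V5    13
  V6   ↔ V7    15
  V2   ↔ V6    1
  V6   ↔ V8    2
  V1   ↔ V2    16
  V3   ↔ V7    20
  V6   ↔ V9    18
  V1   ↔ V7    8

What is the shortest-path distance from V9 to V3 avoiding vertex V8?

Comparing a few candidate routes:
V9 -> V4 -> V6 -> V3: 4 + 3 + 19 = 26
V9 -> V4 -> V3: 4 + 10 = 14
V9 -> V6 -> V4 -> V3: 18 + 3 + 10 = 31
V9 -> V2 -> V6 -> V4 -> V3: 12 + 1 + 3 + 10 = 26
V9 -> V1 -> V7 -> V3: 2 + 8 + 20 = 30
V9 -> V1 -> V2 -> V6 -> V4 -> V3: 2 + 16 + 1 + 3 + 10 = 32
Shortest: 14.

14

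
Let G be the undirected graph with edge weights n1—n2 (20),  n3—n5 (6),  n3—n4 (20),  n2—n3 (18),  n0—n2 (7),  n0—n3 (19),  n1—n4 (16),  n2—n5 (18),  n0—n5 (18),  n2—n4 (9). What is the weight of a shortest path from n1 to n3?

A few of the n1→n3 routes:
n1-n4-n3: 16 + 20 = 36
n1-n4-n2-n3: 16 + 9 + 18 = 43
n1-n2-n5-n3: 20 + 18 + 6 = 44
n1-n2-n3: 20 + 18 = 38
Shortest: 36.

36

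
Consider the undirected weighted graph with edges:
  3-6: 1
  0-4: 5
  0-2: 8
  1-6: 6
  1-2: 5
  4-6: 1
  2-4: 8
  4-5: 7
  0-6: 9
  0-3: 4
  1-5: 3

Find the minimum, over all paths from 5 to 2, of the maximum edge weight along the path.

5

Checking several routes:
5-1-2: max(3, 5) = 5
5-4-6-1-2: max(7, 1, 6, 5) = 7
5-4-0-3-6-1-2: max(7, 5, 4, 1, 6, 5) = 7
Best route has worst link 5.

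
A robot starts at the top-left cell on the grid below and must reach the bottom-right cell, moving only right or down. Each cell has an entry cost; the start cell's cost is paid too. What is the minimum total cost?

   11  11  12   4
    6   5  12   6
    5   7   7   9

45

Take r0c0 → r1c0 → r1c1 → r2c1 → r2c2 → r2c3 for a total of 11 + 6 + 5 + 7 + 7 + 9 = 45.
For comparison, the top-then-right route costs 53.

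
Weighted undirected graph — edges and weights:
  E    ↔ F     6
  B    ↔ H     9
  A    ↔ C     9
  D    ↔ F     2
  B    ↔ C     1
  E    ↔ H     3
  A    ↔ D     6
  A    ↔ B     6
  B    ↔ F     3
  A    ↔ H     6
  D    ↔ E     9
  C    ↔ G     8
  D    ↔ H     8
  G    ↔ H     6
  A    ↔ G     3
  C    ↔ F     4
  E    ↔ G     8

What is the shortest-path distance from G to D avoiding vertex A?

14

Some routes from G to D avoiding A:
G→E→F→D: 8 + 6 + 2 = 16
G→C→B→F→D: 8 + 1 + 3 + 2 = 14
G→H→D: 6 + 8 = 14
G→E→D: 8 + 9 = 17
G→C→F→D: 8 + 4 + 2 = 14
G→H→E→F→D: 6 + 3 + 6 + 2 = 17
The minimum is 14.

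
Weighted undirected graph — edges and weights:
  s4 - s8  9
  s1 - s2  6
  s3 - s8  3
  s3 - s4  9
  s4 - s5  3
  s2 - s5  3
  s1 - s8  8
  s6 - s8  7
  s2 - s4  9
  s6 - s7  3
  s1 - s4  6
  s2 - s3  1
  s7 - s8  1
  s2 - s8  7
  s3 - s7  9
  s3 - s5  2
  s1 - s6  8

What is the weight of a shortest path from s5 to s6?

9

Checking several routes:
s5 -> s3 -> s8 -> s7 -> s6: 2 + 3 + 1 + 3 = 9
s5 -> s3 -> s8 -> s6: 2 + 3 + 7 = 12
s5 -> s2 -> s3 -> s8 -> s7 -> s6: 3 + 1 + 3 + 1 + 3 = 11
Best route has total 9.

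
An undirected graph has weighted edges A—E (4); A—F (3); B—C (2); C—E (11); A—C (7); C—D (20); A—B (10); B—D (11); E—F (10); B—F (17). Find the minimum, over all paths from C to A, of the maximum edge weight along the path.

7

A few of the C→A routes:
C -> B -> F -> E -> A: max(2, 17, 10, 4) = 17
C -> B -> A: max(2, 10) = 10
C -> A: max(7) = 7
C -> B -> F -> A: max(2, 17, 3) = 17
C -> E -> A: max(11, 4) = 11
C -> E -> F -> A: max(11, 10, 3) = 11
The minimum achievable maximum is 7.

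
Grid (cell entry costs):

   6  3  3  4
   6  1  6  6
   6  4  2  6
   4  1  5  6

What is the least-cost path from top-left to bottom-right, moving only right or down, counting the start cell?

Path r0c0→r0c1→r1c1→r2c1→r3c1→r3c2→r3c3: 6 + 3 + 1 + 4 + 1 + 5 + 6 = 26.

26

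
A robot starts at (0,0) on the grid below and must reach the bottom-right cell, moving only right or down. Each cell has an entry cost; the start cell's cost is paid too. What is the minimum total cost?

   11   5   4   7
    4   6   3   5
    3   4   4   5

31

Best path: (0,0) → (1,0) → (2,0) → (2,1) → (2,2) → (2,3)
Cost: 11 + 4 + 3 + 4 + 4 + 5 = 31
(Top row then right column would cost 37.)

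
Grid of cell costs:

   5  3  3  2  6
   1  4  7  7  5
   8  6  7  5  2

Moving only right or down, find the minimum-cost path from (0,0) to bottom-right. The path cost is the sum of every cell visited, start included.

Path (0,0) → (0,1) → (0,2) → (0,3) → (0,4) → (1,4) → (2,4): 5 + 3 + 3 + 2 + 6 + 5 + 2 = 26.

26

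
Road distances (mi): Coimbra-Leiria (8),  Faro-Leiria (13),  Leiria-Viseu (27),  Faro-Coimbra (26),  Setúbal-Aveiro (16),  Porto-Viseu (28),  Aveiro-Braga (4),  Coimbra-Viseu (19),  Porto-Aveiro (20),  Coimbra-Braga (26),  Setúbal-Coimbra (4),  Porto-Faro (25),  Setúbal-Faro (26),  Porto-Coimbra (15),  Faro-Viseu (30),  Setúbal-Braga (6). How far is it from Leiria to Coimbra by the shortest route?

Checking several routes:
Leiria→Coimbra: 8
Leiria→Faro→Coimbra: 13 + 26 = 39
Leiria→Faro→Setúbal→Coimbra: 13 + 26 + 4 = 43
Leiria→Faro→Porto→Coimbra: 13 + 25 + 15 = 53
Leiria→Viseu→Coimbra: 27 + 19 = 46
Best route has total 8 mi.

8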